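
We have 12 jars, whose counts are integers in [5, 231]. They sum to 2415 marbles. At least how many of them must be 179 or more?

6

Each value short of 179 is at most 178, costing at least 231 − 178 = 53 against the maximum total of 2772.
We can afford to lose at most 2772 − 2415 = 357, so at most ⌊357/53⌋ = 6 fall short, and at least 6 are ≥ 179.
Exactly 6 works: 6 values at 231 and 6 at 178 total 2454; lower one of the high values by 39 (still ≥ 179) to hit 2415.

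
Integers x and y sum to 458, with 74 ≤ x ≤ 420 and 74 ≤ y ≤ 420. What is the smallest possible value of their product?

28416

For a fixed sum, xy is smallest when x and y are as far apart as possible.
At the endpoint x = 74, y = 458 − 74 = 384, so xy = 74 × 384 = 28416.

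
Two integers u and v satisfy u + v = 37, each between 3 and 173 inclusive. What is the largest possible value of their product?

342

With u + v fixed, uv peaks when the two are closest together.
Taking u = 18 and v = 19 (both in [3, 173]) gives uv = 342.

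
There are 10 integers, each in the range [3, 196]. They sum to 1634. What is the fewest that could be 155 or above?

Each value short of 155 is at most 154, costing at least 196 − 154 = 42 against the maximum total of 1960.
We can afford to lose at most 1960 − 1634 = 326, so at most ⌊326/42⌋ = 7 fall short, and at least 3 are ≥ 155.
Exactly 3 works: 3 values at 196 and 7 at 154 total 1666; lower one of the high values by 32 (still ≥ 155) to hit 1634.

3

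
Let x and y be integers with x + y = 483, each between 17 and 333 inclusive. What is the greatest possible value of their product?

xy = x(483 − x) is maximized when x is as near 483/2 as the bounds allow.
Taking x = 241 and y = 242 (both in [17, 333]) gives xy = 58322.

58322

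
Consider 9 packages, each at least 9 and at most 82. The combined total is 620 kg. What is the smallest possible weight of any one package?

To make one package as small as possible, make the other 8 as large as possible.
The other 8 can take up 8 × 82 = 656 ≥ 620 − 9, so one package can sit at its floor of 9.
Achievable: one at 9 and the other 8 totalling 611, which fits since 8 × 9 ≤ 611 ≤ 8 × 82.

9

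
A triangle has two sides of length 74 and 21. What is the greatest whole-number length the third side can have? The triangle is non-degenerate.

94

The third side must be less than 74 + 21 = 95.
The largest integer below 95 is 94.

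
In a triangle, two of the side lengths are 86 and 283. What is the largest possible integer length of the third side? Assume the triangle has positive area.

The third side must be less than 86 + 283 = 369.
The largest integer below 369 is 368.

368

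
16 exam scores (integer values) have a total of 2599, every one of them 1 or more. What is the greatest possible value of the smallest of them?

162

The 16 values sum to 2599, so their minimum is at most ⌊2599/16⌋ = 162.
Taking 9 copies of 162 and 7 copies of 163 gives exactly 2599, so 162 is attained.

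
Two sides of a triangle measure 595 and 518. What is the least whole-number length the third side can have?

78

The third side must exceed |595 − 518| = 77.
The smallest integer above 77 is 78.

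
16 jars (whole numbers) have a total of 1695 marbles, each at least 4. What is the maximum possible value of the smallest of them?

105

The average is 1695/16 < 106, so some value is ≤ 105.
Achievable: 1 of them at 105 and 15 at 106 total 1695.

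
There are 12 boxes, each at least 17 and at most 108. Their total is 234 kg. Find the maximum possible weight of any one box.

Maximizing one value means minimizing the remaining 11.
The other 11 contribute at least 11 × 17 = 187, leaving at most 234 − 187 = 47.
Since 47 ≤ 108, this is achievable: one at 47 and 11 at 17.

47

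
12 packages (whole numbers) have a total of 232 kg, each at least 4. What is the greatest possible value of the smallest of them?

19

The average is 232/12 < 20, so some value is ≤ 19.
Equality holds with 8 values of 19 and 4 values of 20.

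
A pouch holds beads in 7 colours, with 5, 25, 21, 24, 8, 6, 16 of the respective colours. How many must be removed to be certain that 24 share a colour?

In the worst case you take as many as possible of each colour without reaching 24: 5 + 23 + 21 + 23 + 8 + 6 + 16 = 102.
The next one must give 24 of some colour, so 102 + 1 = 103.

103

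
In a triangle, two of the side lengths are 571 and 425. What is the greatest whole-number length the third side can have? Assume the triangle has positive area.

995

The third side must be less than 571 + 425 = 996.
The largest integer below 996 is 995.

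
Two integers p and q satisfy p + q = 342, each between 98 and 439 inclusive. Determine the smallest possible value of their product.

23912

pq = p(342 − p) is concave in p, so over [98, 244] it is minimized at an endpoint.
At the endpoint p = 98, q = 342 − 98 = 244, so pq = 98 × 244 = 23912.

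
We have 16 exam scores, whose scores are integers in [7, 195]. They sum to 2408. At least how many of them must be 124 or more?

Suppose at most 16 − j of them reach 124; then j values are ≤ 123 and the rest ≤ 195.
The total is then ≤ 123·j + 195·(16 − j) = 3120 − 72j. For this to be ≥ 2408 we need j ≤ 9, so at least 16 − 9 = 7 must reach 124.
Exactly 7 works: 7 values at 195 and 9 at 123 total 2472; lower one of the high values by 64 (still ≥ 124) to hit 2408.

7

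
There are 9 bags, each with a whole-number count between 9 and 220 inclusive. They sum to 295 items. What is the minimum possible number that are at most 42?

Let j be the number exceeding 42. Then the total is ≥ 43·j + 9·(9 − j) = 81 + 34j.
So 34j ≤ 214 and j ≤ 6; hence at least 9 − 6 = 3 are ≤ 42.
Exactly 3 works: 3 values at 9 and 6 at 43 total 285; raise one of the low values by 10 (still ≤ 42) to hit 295.

3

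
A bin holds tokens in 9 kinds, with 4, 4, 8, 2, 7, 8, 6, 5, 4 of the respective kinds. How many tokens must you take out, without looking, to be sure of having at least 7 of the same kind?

In the worst case you take as many as possible of each kind without reaching 7: 4 + 4 + 6 + 2 + 6 + 6 + 6 + 5 + 4 = 43.
The next one must give 7 of some kind, so 43 + 1 = 44.

44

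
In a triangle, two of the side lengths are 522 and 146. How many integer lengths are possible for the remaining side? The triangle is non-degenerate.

The triangle inequality gives |522 − 146| < c < 522 + 146, i.e. 376 < c < 668.
So c can be any integer from 377 to 667: 291 values.

291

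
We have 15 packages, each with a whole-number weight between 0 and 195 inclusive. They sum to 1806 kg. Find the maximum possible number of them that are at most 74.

9

Suppose k of them are at most 74. Those contribute at most 74 each and the rest at most 195 each.
So the total is at most 74k + 195(15 − k) = 2925 − 121k. This must still be ≥ 1806, so k ≤ 9.
k = 9 is achieved by 9 values at 74 and 6 at 195, total 1836; lower one of the 195's by 30 (still > 74) to reach 1806.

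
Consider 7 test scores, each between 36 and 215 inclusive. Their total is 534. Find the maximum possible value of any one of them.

215

To make one score as large as possible, make the other 6 as small as possible.
The other 6 contribute at least 6 × 36 = 216, leaving at most 534 − 216 = 318.
But each score is capped at 215, so the maximum is 215.
Achievable: one at 215 and the other 6 totalling 319, which fits since 6 × 36 ≤ 319 ≤ 6 × 215.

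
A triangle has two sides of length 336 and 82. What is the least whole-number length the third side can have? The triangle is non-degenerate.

255

The third side must exceed |336 − 82| = 254.
The smallest integer above 254 is 255.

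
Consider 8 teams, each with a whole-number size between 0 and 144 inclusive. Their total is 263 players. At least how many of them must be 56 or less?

4

If only k of them are at most 56, the other 8 − k are at least 57, so the total is at least (8 − k)·57 + k·0.
This is ≤ 263, so (8 − k)·57 + 0k ≤ 263, which gives k ≥ 4.
Exactly 4 works: 4 values at 0 and 4 at 57 total 228; raise one of the low values by 35 (still ≤ 56) to hit 263.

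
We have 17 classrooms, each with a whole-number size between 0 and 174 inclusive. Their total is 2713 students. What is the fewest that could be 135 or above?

11

If only k of them are at least 135, the other 17 − k are at most 134, so the total is at most k·174 + (17 − k)·134.
This must reach 2713, so k·174 + (17 − k)·134 ≥ 2713, giving k ≥ 11.
Exactly 11 works: 11 values at 174 and 6 at 134 total 2718; lower one of the high values by 5 (still ≥ 135) to hit 2713.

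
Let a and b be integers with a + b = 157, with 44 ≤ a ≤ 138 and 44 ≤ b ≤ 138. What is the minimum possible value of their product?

4972

ab = a(157 − a) is concave in a, so over [44, 113] it is minimized at an endpoint.
At the endpoint a = 44, b = 157 − 44 = 113, so ab = 44 × 113 = 4972.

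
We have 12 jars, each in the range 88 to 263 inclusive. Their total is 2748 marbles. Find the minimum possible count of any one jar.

Minimizing one value means maximizing the remaining 11.
The other 11 can take up 11 × 263 = 2893 ≥ 2748 − 88, so one jar can sit at its floor of 88.
Achievable: one at 88 and the other 11 totalling 2660, which fits since 11 × 88 ≤ 2660 ≤ 11 × 263.

88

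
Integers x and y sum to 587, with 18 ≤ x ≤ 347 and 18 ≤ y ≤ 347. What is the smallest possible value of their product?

xy = x(587 − x) is concave in x, so over [240, 347] it is minimized at an endpoint.
At the endpoint x = 240, y = 587 − 240 = 347, so xy = 240 × 347 = 83280.

83280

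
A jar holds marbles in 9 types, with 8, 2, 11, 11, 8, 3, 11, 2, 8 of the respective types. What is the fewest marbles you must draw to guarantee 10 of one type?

59

In the worst case you take as many as possible of each type without reaching 10: 8 + 2 + 9 + 9 + 8 + 3 + 9 + 2 + 8 = 58.
The next one must give 10 of some type, so 58 + 1 = 59.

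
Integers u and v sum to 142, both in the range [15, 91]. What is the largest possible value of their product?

5041

uv = u(142 − u) is maximized when u is as near 142/2 as the bounds allow.
Taking u = 71 and v = 71 (both in [15, 91]) gives uv = 5041.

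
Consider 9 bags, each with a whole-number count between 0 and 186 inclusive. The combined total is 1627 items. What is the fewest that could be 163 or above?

If only k of them are at least 163, the other 9 − k are at most 162, so the total is at most k·186 + (9 − k)·162.
This must reach 1627, so k·186 + (9 − k)·162 ≥ 1627, giving k ≥ 8.
Exactly 8 works: 8 values at 186 and 1 at 162 total 1650; lower one of the high values by 23 (still ≥ 163) to hit 1627.

8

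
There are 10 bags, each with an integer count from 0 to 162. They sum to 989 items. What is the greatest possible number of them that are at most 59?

Each value at 59 or below falls at least 162 − 59 = 103 short of the ceiling 162.
The ceiling total is 10 × 162 = 1620, and we need 989, so at most ⌊(1620 − 989)/103⌋ = 6 can be that low.
k = 6 is achieved by 6 values at 59 and 4 at 162, total 1002; lower one of the 162's by 13 (still > 59) to reach 989.

6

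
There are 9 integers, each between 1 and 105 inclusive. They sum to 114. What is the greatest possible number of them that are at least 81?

If k of the values are ≥ 81, the total is ≥ 81k + 1(9 − k).
Setting 81k + 1(9 − k) ≤ 114 gives 80k ≤ 105, so k ≤ 1.
k = 1 is achieved by 1 value at 81 and 8 at 1, total 89; add 25 to one value (staying below 81) to reach 114.

1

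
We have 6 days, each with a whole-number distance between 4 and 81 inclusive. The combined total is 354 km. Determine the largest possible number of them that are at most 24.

Suppose k of them are at most 24. Those contribute at most 24 each and the rest at most 81 each.
So the total is at most 24k + 81(6 − k) = 486 − 57k. This must still be ≥ 354, so k ≤ 2.
k = 2 is achieved by 2 values at 24 and 4 at 81, total 372; lower one of the 81's by 18 (still > 24) to reach 354.

2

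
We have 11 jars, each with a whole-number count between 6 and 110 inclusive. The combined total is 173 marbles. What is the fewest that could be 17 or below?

3

Each value above 17 is at least 18, contributing at least 18 − 6 = 12 above the floor 6.
The sum exceeds the floor total 66 by 107, so at most ⌊107/12⌋ = 8 exceed 17, and at least 3 are ≤ 17.
Exactly 3 works: 3 values at 6 and 8 at 18 total 162; raise one of the low values by 11 (still ≤ 17) to hit 173.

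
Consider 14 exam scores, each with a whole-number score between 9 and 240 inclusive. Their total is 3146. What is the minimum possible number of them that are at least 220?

4

Suppose at most 14 − j of them reach 220; then j values are ≤ 219 and the rest ≤ 240.
The total is then ≤ 219·j + 240·(14 − j) = 3360 − 21j. For this to be ≥ 3146 we need j ≤ 10, so at least 14 − 10 = 4 must reach 220.
Exactly 4 works: 4 values at 240 and 10 at 219 total 3150; lower one of the high values by 4 (still ≥ 220) to hit 3146.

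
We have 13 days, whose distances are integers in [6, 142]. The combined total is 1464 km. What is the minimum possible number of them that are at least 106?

3

Each value short of 106 is at most 105, costing at least 142 − 105 = 37 against the maximum total of 1846.
We can afford to lose at most 1846 − 1464 = 382, so at most ⌊382/37⌋ = 10 fall short, and at least 3 are ≥ 106.
Exactly 3 works: 3 values at 142 and 10 at 105 total 1476; lower one of the high values by 12 (still ≥ 106) to hit 1464.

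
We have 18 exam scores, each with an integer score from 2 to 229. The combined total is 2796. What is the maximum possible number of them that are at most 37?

Suppose k of them are at most 37. Those contribute at most 37 each and the rest at most 229 each.
So the total is at most 37k + 229(18 − k) = 4122 − 192k. This must still be ≥ 2796, so k ≤ 6.
k = 6 is achieved by 6 values at 37 and 12 at 229, total 2970; lower one of the 229's by 174 (still > 37) to reach 2796.

6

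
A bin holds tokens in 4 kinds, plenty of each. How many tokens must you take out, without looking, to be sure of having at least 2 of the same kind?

In the worst case you draw 1 of each of the 4 kinds: 4 × 1 = 4.
One more forces 2 of some kind, so 4 + 1 = 5.

5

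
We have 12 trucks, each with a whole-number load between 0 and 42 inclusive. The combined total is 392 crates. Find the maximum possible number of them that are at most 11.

3

Suppose k of them are at most 11. Those contribute at most 11 each and the rest at most 42 each.
So the total is at most 11k + 42(12 − k) = 504 − 31k. This must still be ≥ 392, so k ≤ 3.
k = 3 is achieved by 3 values at 11 and 9 at 42, total 411; lower one of the 42's by 19 (still > 11) to reach 392.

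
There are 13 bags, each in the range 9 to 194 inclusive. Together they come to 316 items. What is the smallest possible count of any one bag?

Minimizing one value means maximizing the remaining 12.
The other 12 can take up 12 × 194 = 2328 ≥ 316 − 9, so one bag can sit at its floor of 9.
Achievable: one at 9 and the other 12 totalling 307, which fits since 12 × 9 ≤ 307 ≤ 12 × 194.

9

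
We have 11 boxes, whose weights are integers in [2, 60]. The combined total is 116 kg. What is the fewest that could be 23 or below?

7

Let j be the number exceeding 23. Then the total is ≥ 24·j + 2·(11 − j) = 22 + 22j.
So 22j ≤ 94 and j ≤ 4; hence at least 11 − 4 = 7 are ≤ 23.
Exactly 7 works: 7 values at 2 and 4 at 24 total 110; raise one of the low values by 6 (still ≤ 23) to hit 116.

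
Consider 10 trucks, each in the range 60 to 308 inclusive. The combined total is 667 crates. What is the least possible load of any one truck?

Minimizing one value means maximizing the remaining 9.
The other 9 can take up 9 × 308 = 2772 ≥ 667 − 60, so one truck can sit at its floor of 60.
Achievable: one at 60 and the other 9 totalling 607, which fits since 9 × 60 ≤ 607 ≤ 9 × 308.

60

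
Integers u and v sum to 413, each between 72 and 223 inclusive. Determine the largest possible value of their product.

For a fixed sum, the product uv is largest when u and v are as close as possible.
Taking u = 206 and v = 207 (both in [72, 223]) gives uv = 42642.

42642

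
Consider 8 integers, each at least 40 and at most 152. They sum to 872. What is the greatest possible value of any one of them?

152

To make one integer as large as possible, make the other 7 as small as possible.
The other 7 contribute at least 7 × 40 = 280, leaving at most 872 − 280 = 592.
But each integer is capped at 152, so the maximum is 152.
Achievable: one at 152 and the other 7 totalling 720, which fits since 7 × 40 ≤ 720 ≤ 7 × 152.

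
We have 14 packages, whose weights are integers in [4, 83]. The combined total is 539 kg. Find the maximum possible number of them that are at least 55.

If k of the values are ≥ 55, the total is ≥ 55k + 4(14 − k).
Setting 55k + 4(14 − k) ≤ 539 gives 51k ≤ 483, so k ≤ 9.
k = 9 is achieved by 9 values at 55 and 5 at 4, total 515; add 24 to one value (staying below 55) to reach 539.

9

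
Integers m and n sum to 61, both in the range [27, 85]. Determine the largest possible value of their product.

For a fixed sum, the product mn is largest when m and n are as close as possible.
Taking m = 30 and n = 31 (both in [27, 85]) gives mn = 930.

930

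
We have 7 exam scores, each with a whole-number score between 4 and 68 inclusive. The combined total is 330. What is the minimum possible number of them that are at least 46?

Suppose at most 7 − j of them reach 46; then j values are ≤ 45 and the rest ≤ 68.
The total is then ≤ 45·j + 68·(7 − j) = 476 − 23j. For this to be ≥ 330 we need j ≤ 6, so at least 7 − 6 = 1 must reach 46.
Exactly 1 works: 1 value at 68 and 6 at 45 total 338; lower one of the high values by 8 (still ≥ 46) to hit 330.

1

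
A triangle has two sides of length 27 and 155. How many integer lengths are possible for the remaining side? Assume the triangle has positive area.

The triangle inequality gives |27 − 155| < c < 27 + 155, i.e. 128 < c < 182.
So c can be any integer from 129 to 181: 53 values.

53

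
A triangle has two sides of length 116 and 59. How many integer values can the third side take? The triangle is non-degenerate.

117

The triangle inequality gives |116 − 59| < c < 116 + 59, i.e. 57 < c < 175.
So c can be any integer from 58 to 174: 117 values.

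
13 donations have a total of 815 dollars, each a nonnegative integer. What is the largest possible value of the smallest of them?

The average is 815/13 < 63, so some value is ≤ 62.
Taking 4 copies of 62 and 9 copies of 63 gives exactly 815, so 62 is attained.

62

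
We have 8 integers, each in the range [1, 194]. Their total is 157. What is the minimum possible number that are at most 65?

Let j be the number exceeding 65. Then the total is ≥ 66·j + 1·(8 − j) = 8 + 65j.
So 65j ≤ 149 and j ≤ 2; hence at least 8 − 2 = 6 are ≤ 65.
Exactly 6 works: 6 values at 1 and 2 at 66 total 138; raise one of the low values by 19 (still ≤ 65) to hit 157.

6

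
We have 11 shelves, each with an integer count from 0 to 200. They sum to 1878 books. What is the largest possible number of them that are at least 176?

10

If k of the values are ≥ 176, the total is ≥ 176k + 0(11 − k).
Setting 176k + 0(11 − k) ≤ 1878 gives 176k ≤ 1878, so k ≤ 10.
k = 10 is achieved by 10 values at 176 and 1 at 0, total 1760; add 118 to one value (staying below 176) to reach 1878.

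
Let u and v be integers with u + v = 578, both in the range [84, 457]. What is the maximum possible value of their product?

For a fixed sum, the product uv is largest when u and v are as close as possible.
Taking u = 289 and v = 289 (both in [84, 457]) gives uv = 83521.

83521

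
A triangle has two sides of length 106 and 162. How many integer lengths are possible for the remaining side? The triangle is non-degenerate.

The triangle inequality gives |106 − 162| < c < 106 + 162, i.e. 56 < c < 268.
So c can be any integer from 57 to 267: 211 values.

211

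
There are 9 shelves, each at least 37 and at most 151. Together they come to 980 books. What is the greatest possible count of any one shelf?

151

Maximizing one value means minimizing the remaining 8.
The other 8 contribute at least 8 × 37 = 296, leaving at most 980 − 296 = 684.
But each shelf is capped at 151, so the maximum is 151.
Achievable: one at 151 and the other 8 totalling 829, which fits since 8 × 37 ≤ 829 ≤ 8 × 151.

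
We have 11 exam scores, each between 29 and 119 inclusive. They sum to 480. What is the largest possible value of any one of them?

Maximizing one value means minimizing the remaining 10.
The other 10 contribute at least 10 × 29 = 290, leaving at most 480 − 290 = 190.
But each score is capped at 119, so the maximum is 119.
Achievable: one at 119 and the other 10 totalling 361, which fits since 10 × 29 ≤ 361 ≤ 10 × 119.

119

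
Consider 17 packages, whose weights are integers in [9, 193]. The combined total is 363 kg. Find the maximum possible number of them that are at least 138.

1

With k values at 138 or above and the rest at least 9, the sum is at least 153 + 129k.
Since the sum is 363, we need 129k ≤ 210, i.e. k ≤ 1.
k = 1 is achieved by 1 value at 138 and 16 at 9, total 282; add 81 to one value (staying below 138) to reach 363.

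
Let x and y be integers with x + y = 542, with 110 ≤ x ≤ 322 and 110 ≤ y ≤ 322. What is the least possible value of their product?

70840

Since x + y is fixed, pushing one of them to its bound minimizes the product.
The extreme feasible split is x = 220, y = 322, giving xy = 70840.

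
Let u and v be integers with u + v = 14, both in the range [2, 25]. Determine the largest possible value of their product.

49

With u + v fixed, uv peaks when the two are closest together.
Taking u = 7 and v = 7 (both in [2, 25]) gives uv = 49.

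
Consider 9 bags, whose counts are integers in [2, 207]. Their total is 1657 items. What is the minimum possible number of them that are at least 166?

If only k of them are at least 166, the other 9 − k are at most 165, so the total is at most k·207 + (9 − k)·165.
This must reach 1657, so k·207 + (9 − k)·165 ≥ 1657, giving k ≥ 5.
Exactly 5 works: 5 values at 207 and 4 at 165 total 1695; lower one of the high values by 38 (still ≥ 166) to hit 1657.

5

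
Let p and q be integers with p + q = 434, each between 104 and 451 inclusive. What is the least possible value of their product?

34320

For a fixed sum, pq is smallest when p and q are as far apart as possible.
At the endpoint p = 104, q = 434 − 104 = 330, so pq = 104 × 330 = 34320.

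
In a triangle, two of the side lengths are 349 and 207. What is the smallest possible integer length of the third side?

143

The third side must exceed |349 − 207| = 142.
The smallest integer above 142 is 143.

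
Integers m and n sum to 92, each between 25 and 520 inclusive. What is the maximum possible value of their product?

For a fixed sum, the product mn is largest when m and n are as close as possible.
Taking m = 46 and n = 46 (both in [25, 520]) gives mn = 2116.

2116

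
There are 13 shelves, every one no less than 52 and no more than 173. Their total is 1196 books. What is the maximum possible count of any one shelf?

Maximizing one value means minimizing the remaining 12.
The other 12 contribute at least 12 × 52 = 624, leaving at most 1196 − 624 = 572.
But each shelf is capped at 173, so the maximum is 173.
Achievable: one at 173 and the other 12 totalling 1023, which fits since 12 × 52 ≤ 1023 ≤ 12 × 173.

173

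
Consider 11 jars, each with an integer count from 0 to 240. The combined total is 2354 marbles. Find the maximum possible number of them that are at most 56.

1

Suppose k of them are at most 56. Those contribute at most 56 each and the rest at most 240 each.
So the total is at most 56k + 240(11 − k) = 2640 − 184k. This must still be ≥ 2354, so k ≤ 1.
k = 1 is achieved by 1 value at 56 and 10 at 240, total 2456; lower one of the 240's by 102 (still > 56) to reach 2354.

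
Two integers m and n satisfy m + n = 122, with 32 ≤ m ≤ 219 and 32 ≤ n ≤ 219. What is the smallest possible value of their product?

For a fixed sum, mn is smallest when m and n are as far apart as possible.
At the endpoint m = 32, n = 122 − 32 = 90, so mn = 32 × 90 = 2880.

2880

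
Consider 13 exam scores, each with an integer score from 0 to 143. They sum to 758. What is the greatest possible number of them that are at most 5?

7

Each value at 5 or below falls at least 143 − 5 = 138 short of the ceiling 143.
The ceiling total is 13 × 143 = 1859, and we need 758, so at most ⌊(1859 − 758)/138⌋ = 7 can be that low.
k = 7 is achieved by 7 values at 5 and 6 at 143, total 893; lower one of the 143's by 135 (still > 5) to reach 758.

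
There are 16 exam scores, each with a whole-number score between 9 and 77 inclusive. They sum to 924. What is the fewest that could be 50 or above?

If only k of them are at least 50, the other 16 − k are at most 49, so the total is at most k·77 + (16 − k)·49.
This must reach 924, so k·77 + (16 − k)·49 ≥ 924, giving k ≥ 5.
Exactly 5 works: 5 values at 77 and 11 at 49 total 924.

5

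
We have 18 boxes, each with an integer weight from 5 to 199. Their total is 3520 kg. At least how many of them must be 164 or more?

Each value short of 164 is at most 163, costing at least 199 − 163 = 36 against the maximum total of 3582.
We can afford to lose at most 3582 − 3520 = 62, so at most ⌊62/36⌋ = 1 fall short, and at least 17 are ≥ 164.
Exactly 17 works: 17 values at 199 and 1 at 163 total 3546; lower one of the high values by 26 (still ≥ 164) to hit 3520.

17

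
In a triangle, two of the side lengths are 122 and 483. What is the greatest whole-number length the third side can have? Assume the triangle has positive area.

604

The third side must be less than 122 + 483 = 605.
The largest integer below 605 is 604.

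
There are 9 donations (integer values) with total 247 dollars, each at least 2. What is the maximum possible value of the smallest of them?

The 9 values sum to 247, so their minimum is at most ⌊247/9⌋ = 27.
Taking 5 copies of 27 and 4 copies of 28 gives exactly 247, so 27 is attained.

27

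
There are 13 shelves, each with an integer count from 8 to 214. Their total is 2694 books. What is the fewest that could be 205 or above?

5

If only k of them are at least 205, the other 13 − k are at most 204, so the total is at most k·214 + (13 − k)·204.
This must reach 2694, so k·214 + (13 − k)·204 ≥ 2694, giving k ≥ 5.
Exactly 5 works: 5 values at 214 and 8 at 204 total 2702; lower one of the high values by 8 (still ≥ 205) to hit 2694.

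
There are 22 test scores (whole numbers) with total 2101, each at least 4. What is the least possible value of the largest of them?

The 22 values sum to 2101, so their maximum is at least ⌈2101/22⌉ = 96.
Equality holds with 11 values of 96 and 11 values of 95.

96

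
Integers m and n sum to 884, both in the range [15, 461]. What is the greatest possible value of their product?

195364

With m + n fixed, mn peaks when the two are closest together.
Taking m = 442 and n = 442 (both in [15, 461]) gives mn = 195364.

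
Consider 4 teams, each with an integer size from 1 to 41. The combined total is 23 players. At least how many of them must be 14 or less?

3

Let j be the number exceeding 14. Then the total is ≥ 15·j + 1·(4 − j) = 4 + 14j.
So 14j ≤ 19 and j ≤ 1; hence at least 4 − 1 = 3 are ≤ 14.
Exactly 3 works: 3 values at 1 and 1 at 15 total 18; raise one of the low values by 5 (still ≤ 14) to hit 23.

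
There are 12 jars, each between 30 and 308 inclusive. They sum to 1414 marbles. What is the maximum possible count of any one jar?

308

To make one jar as large as possible, make the other 11 as small as possible.
The other 11 contribute at least 11 × 30 = 330, leaving at most 1414 − 330 = 1084.
But each jar is capped at 308, so the maximum is 308.
Achievable: one at 308 and the other 11 totalling 1106, which fits since 11 × 30 ≤ 1106 ≤ 11 × 308.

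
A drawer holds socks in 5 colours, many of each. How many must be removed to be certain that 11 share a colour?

In the worst case you draw 10 of each of the 5 colours: 5 × 10 = 50.
One more forces 11 of some colour, so 50 + 1 = 51.

51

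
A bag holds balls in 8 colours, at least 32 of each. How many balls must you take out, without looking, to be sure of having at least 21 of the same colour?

161

You could draw 20 of every colour without reaching 21 of any — 160 in all.
One more forces 21 of some colour, so 160 + 1 = 161.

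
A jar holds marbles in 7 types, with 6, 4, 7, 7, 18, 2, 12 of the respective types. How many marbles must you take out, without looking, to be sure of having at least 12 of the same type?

In the worst case you take as many as possible of each type without reaching 12: 6 + 4 + 7 + 7 + 11 + 2 + 11 = 48.
The next one must give 12 of some type, so 48 + 1 = 49.

49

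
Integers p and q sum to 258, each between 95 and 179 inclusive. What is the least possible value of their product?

15485

pq = p(258 − p) is concave in p, so over [95, 163] it is minimized at an endpoint.
The extreme feasible split is p = 95, q = 163, giving pq = 15485.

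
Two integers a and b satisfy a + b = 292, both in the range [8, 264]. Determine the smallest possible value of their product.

Since a + b is fixed, pushing one of them to its bound minimizes the product.
At the endpoint a = 28, b = 292 − 28 = 264, so ab = 28 × 264 = 7392.

7392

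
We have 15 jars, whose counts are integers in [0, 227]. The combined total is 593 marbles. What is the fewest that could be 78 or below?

If only k of them are at most 78, the other 15 − k are at least 79, so the total is at least (15 − k)·79 + k·0.
This is ≤ 593, so (15 − k)·79 + 0k ≤ 593, which gives k ≥ 8.
Exactly 8 works: 8 values at 0 and 7 at 79 total 553; raise one of the low values by 40 (still ≤ 78) to hit 593.

8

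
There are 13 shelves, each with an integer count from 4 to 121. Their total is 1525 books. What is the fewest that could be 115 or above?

7

If only k of them are at least 115, the other 13 − k are at most 114, so the total is at most k·121 + (13 − k)·114.
This must reach 1525, so k·121 + (13 − k)·114 ≥ 1525, giving k ≥ 7.
Exactly 7 works: 7 values at 121 and 6 at 114 total 1531; lower one of the high values by 6 (still ≥ 115) to hit 1525.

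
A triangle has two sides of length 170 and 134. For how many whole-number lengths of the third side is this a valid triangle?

267

The triangle inequality gives |170 − 134| < c < 170 + 134, i.e. 36 < c < 304.
So c can be any integer from 37 to 303: 267 values.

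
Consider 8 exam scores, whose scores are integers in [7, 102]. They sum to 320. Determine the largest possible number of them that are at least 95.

Suppose k of them are at least 95. Those contribute at least 95 each and the other 8 − k at least 7 each.
So the total is at least 95k + 7(8 − k) = 56 + 88k. This must be ≤ 320, giving k ≤ 3.
k = 3 is achieved by 3 values at 95 and 5 at 7, total 320.

3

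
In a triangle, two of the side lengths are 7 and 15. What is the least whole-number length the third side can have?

9

The third side must exceed |7 − 15| = 8.
The smallest integer above 8 is 9.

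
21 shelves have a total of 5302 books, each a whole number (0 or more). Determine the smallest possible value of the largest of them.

253

The average is 5302/21 > 252, so not all 21 can be 252 or less; the largest is ≥ 253.
Achievable: 10 of them at 253 and 11 at 252 total 5302.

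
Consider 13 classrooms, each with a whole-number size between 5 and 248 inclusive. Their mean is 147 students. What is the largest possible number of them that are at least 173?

The total is 13 × 147 = 1911.
If k of the values are ≥ 173, the total is ≥ 173k + 5(13 − k).
Setting 173k + 5(13 − k) ≤ 1911 gives 168k ≤ 1846, so k ≤ 10.
k = 10 is achieved by 10 values at 173 and 3 at 5, total 1745; add 166 to one value (staying below 173) to reach 1911.

10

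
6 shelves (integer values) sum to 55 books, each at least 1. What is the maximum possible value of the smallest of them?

9

The average is 55/6 < 10, so some value is ≤ 9.
Equality holds with 5 values of 9 and 1 value of 10.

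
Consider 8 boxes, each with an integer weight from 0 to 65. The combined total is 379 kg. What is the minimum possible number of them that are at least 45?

Suppose at most 8 − j of them reach 45; then j values are ≤ 44 and the rest ≤ 65.
The total is then ≤ 44·j + 65·(8 − j) = 520 − 21j. For this to be ≥ 379 we need j ≤ 6, so at least 8 − 6 = 2 must reach 45.
Exactly 2 works: 2 values at 65 and 6 at 44 total 394; lower one of the high values by 15 (still ≥ 45) to hit 379.

2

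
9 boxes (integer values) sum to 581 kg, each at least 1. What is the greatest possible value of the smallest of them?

64

The average is 581/9 < 65, so some value is ≤ 64.
Taking 4 copies of 64 and 5 copies of 65 gives exactly 581, so 64 is attained.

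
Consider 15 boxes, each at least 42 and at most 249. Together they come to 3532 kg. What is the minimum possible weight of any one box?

46

To make one box as small as possible, make the other 14 as large as possible.
The other 14 contribute at most 14 × 249 = 3486, leaving at least 3532 − 3486 = 46.
Since 46 ≥ 42, this is achievable: one at 46 and 14 at 249.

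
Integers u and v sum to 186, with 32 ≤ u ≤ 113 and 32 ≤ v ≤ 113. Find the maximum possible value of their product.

uv = u(186 − u) is maximized when u is as near 186/2 as the bounds allow.
Taking u = 93 and v = 93 (both in [32, 113]) gives uv = 8649.

8649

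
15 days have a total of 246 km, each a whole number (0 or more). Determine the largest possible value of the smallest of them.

If every one of the 15 were at least 17, the total would be at least 15 × 17 = 255 > 246.
Achievable: 9 of them at 16 and 6 at 17 total 246.

16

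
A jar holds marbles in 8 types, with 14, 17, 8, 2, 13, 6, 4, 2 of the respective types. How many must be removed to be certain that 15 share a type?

In the worst case you take as many as possible of each type without reaching 15: 14 + 14 + 8 + 2 + 13 + 6 + 4 + 2 = 63.
The next one must give 15 of some type, so 63 + 1 = 64.

64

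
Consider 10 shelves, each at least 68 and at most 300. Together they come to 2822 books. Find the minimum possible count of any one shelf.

122

Minimizing one value means maximizing the remaining 9.
The other 9 contribute at most 9 × 300 = 2700, leaving at least 2822 − 2700 = 122.
Since 122 ≥ 68, this is achievable: one at 122 and 9 at 300.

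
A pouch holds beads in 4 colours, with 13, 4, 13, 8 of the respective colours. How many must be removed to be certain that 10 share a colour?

31

In the worst case you take as many as possible of each colour without reaching 10: 9 + 4 + 9 + 8 = 30.
The next one must give 10 of some colour, so 30 + 1 = 31.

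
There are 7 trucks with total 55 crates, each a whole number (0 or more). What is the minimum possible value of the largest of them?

The 7 values sum to 55, so their maximum is at least ⌈55/7⌉ = 8.
Achievable: 6 of them at 8 and 1 at 7 total 55.

8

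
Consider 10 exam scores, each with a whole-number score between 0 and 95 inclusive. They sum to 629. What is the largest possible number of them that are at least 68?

9

Suppose k of them are at least 68. Those contribute at least 68 each and the other 10 − k at least 0 each.
So the total is at least 68k + 0(10 − k) = 0 + 68k. This must be ≤ 629, giving k ≤ 9.
k = 9 is achieved by 9 values at 68 and 1 at 0, total 612; add 17 to one value (staying below 68) to reach 629.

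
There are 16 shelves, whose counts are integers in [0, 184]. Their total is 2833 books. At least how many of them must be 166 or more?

11

If only k of them are at least 166, the other 16 − k are at most 165, so the total is at most k·184 + (16 − k)·165.
This must reach 2833, so k·184 + (16 − k)·165 ≥ 2833, giving k ≥ 11.
Exactly 11 works: 11 values at 184 and 5 at 165 total 2849; lower one of the high values by 16 (still ≥ 166) to hit 2833.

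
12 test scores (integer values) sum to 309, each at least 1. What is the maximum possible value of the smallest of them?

25

The average is 309/12 < 26, so some value is ≤ 25.
Equality holds with 3 values of 25 and 9 values of 26.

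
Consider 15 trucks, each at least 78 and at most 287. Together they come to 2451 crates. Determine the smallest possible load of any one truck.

To make one truck as small as possible, make the other 14 as large as possible.
The other 14 can take up 14 × 287 = 4018 ≥ 2451 − 78, so one truck can sit at its floor of 78.
Achievable: one at 78 and the other 14 totalling 2373, which fits since 14 × 78 ≤ 2373 ≤ 14 × 287.

78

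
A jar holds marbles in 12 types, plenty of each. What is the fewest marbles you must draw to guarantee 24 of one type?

277

In the worst case you draw 23 of each of the 12 types: 12 × 23 = 276.
One more forces 24 of some type, so 276 + 1 = 277.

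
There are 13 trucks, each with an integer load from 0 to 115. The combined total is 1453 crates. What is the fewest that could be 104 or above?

If only k of them are at least 104, the other 13 − k are at most 103, so the total is at most k·115 + (13 − k)·103.
This must reach 1453, so k·115 + (13 − k)·103 ≥ 1453, giving k ≥ 10.
Exactly 10 works: 10 values at 115 and 3 at 103 total 1459; lower one of the high values by 6 (still ≥ 104) to hit 1453.

10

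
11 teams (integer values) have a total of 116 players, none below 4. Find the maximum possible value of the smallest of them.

The average is 116/11 < 11, so some value is ≤ 10.
Taking 5 copies of 10 and 6 copies of 11 gives exactly 116, so 10 is attained.

10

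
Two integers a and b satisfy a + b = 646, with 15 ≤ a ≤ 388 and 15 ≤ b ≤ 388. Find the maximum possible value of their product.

104329

ab = a(646 − a) is maximized when a is as near 646/2 as the bounds allow.
Taking a = 323 and b = 323 (both in [15, 388]) gives ab = 104329.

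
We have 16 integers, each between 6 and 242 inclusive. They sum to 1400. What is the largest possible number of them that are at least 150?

9

With k values at 150 or above and the rest at least 6, the sum is at least 96 + 144k.
Since the sum is 1400, we need 144k ≤ 1304, i.e. k ≤ 9.
k = 9 is achieved by 9 values at 150 and 7 at 6, total 1392; add 8 to one value (staying below 150) to reach 1400.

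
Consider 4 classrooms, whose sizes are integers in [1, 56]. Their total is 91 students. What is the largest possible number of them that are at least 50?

If k of the values are ≥ 50, the total is ≥ 50k + 1(4 − k).
Setting 50k + 1(4 − k) ≤ 91 gives 49k ≤ 87, so k ≤ 1.
k = 1 is achieved by 1 value at 50 and 3 at 1, total 53; add 38 to one value (staying below 50) to reach 91.

1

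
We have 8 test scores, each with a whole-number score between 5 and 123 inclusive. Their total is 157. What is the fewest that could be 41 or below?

5

If only k of them are at most 41, the other 8 − k are at least 42, so the total is at least (8 − k)·42 + k·5.
This is ≤ 157, so (8 − k)·42 + 5k ≤ 157, which gives k ≥ 5.
Exactly 5 works: 5 values at 5 and 3 at 42 total 151; raise one of the low values by 6 (still ≤ 41) to hit 157.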